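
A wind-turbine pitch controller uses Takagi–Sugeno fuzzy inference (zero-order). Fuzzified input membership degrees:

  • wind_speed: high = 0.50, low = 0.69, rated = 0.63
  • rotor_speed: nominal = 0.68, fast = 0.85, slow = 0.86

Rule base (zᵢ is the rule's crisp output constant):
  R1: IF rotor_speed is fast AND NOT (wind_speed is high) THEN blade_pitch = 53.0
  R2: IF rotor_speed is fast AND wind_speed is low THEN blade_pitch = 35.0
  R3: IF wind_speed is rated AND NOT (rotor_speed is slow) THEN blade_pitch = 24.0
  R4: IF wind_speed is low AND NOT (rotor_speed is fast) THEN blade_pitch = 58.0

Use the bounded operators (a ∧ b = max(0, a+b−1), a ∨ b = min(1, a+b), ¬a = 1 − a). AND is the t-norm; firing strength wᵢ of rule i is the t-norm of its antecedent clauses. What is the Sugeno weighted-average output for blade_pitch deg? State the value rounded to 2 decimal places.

42.08

R1 (z=53.0): fast=0.85, ¬high=1−0.50=0.50; AND[max(0, a+b−1)] → w = 0.35
R2 (z=35.0): fast=0.85, low=0.69; AND[max(0, a+b−1)] → w = 0.54
R3 (z=24.0): rated=0.63, ¬slow=1−0.86=0.14; AND[max(0, a+b−1)] → w = 0.00
R4 (z=58.0): low=0.69, ¬fast=1−0.85=0.15; AND[max(0, a+b−1)] → w = 0.00
Weighted average = (0.35·53.0 + 0.54·35.0 + 0.00·24.0 + 0.00·58.0) / (0.35 + 0.54 + 0.00 + 0.00)
  = 37.4500 / 0.8900 = 42.08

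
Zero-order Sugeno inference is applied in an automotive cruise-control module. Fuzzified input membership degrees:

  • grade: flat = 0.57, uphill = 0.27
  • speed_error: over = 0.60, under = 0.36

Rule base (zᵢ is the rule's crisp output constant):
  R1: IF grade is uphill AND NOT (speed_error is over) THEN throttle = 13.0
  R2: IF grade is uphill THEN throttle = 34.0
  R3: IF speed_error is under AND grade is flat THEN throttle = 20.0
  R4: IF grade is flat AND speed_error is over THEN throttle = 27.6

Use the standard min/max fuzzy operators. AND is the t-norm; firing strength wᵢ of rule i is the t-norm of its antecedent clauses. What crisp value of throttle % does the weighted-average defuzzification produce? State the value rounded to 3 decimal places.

24.233

R1 (z=13.0): uphill=0.27, ¬over=1−0.60=0.40; AND[min(a, b)] → w = 0.27
R2 (z=34.0): uphill=0.27 → w = 0.27
R3 (z=20.0): under=0.36, flat=0.57; AND[min(a, b)] → w = 0.36
R4 (z=27.6): flat=0.57, over=0.60; AND[min(a, b)] → w = 0.57
Weighted average = (0.27·13.0 + 0.27·34.0 + 0.36·20.0 + 0.57·27.6) / (0.27 + 0.27 + 0.36 + 0.57)
  = 35.6220 / 1.4700 = 24.233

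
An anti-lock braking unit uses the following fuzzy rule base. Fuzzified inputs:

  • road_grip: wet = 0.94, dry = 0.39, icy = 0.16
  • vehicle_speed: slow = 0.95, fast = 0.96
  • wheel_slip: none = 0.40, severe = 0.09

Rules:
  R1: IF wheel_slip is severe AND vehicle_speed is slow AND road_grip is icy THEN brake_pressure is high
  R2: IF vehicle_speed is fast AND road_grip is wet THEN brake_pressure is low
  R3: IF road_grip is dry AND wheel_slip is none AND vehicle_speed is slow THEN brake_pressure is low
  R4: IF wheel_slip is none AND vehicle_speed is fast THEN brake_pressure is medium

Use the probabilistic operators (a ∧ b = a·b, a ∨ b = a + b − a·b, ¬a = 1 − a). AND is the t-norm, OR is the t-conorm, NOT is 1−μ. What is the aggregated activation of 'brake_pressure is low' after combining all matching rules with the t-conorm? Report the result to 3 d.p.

0.917

R1: severe=0.09, slow=0.95, icy=0.16; AND[a·b] → w = 0.0137
R2: fast=0.96, wet=0.94; AND[a·b] → w = 0.9024
R3: dry=0.39, none=0.40, slow=0.95; AND[a·b] → w = 0.1482
R4: none=0.40, fast=0.96; AND[a·b] → w = 0.3840
Rules with consequent 'low': {R2, R3} → strengths 0.9024, 0.1482
Aggregate via t-conorm [a + b − a·b]: 0.9169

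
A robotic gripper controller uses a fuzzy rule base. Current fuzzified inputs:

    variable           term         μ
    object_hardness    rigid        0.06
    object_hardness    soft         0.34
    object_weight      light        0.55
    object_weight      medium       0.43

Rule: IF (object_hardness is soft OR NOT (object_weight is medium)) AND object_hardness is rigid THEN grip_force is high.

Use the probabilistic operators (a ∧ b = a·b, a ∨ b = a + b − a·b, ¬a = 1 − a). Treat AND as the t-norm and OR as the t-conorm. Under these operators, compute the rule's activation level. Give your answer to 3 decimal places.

0.043

firing strength: (soft=0.34 OR ¬medium=1−0.43=0.57) = 0.7162; AND[a·b] with rigid=0.06 → w = 0.0430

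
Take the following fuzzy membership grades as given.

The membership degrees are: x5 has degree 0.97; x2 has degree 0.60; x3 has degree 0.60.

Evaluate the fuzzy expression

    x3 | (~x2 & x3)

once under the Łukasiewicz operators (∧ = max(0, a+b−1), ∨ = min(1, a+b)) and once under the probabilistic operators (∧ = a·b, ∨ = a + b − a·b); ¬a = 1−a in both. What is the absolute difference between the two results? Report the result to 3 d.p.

Under Łukasiewicz:
  ~x2 = 1 − 0.60 = 0.40
  ~x2 & x3 = max(0, a+b−1) on (0.40, 0.60) = 0.00
  x3 | (~x2 & x3) = min(1, a+b) on (0.60, 0.00) = 0.60
  → value = 0.6000
Under probabilistic:
  ~x2 = 1 − 0.6000 = 0.4000
  ~x2 & x3 = a·b on (0.4000, 0.6000) = 0.2400
  x3 | (~x2 & x3) = a + b − a·b on (0.6000, 0.2400) = 0.6960
  → value = 0.6960
|0.6000 − 0.6960| = 0.096

0.096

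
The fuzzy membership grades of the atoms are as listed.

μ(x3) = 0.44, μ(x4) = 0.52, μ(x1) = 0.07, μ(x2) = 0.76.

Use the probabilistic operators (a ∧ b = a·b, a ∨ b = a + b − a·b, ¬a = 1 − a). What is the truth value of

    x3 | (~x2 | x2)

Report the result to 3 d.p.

0.898

~x2 = 1 − 0.7600 = 0.2400
~x2 | x2 = a + b − a·b on (0.2400, 0.7600) = 0.8176
x3 | (~x2 | x2) = a + b − a·b on (0.4400, 0.8176) = 0.8979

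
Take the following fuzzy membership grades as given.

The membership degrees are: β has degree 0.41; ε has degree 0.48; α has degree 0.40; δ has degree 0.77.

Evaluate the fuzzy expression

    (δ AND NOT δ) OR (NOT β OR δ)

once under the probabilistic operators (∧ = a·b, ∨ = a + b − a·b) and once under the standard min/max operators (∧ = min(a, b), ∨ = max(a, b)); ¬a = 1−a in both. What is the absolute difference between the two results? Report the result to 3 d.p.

Under probabilistic:
  NOT δ = 1 − 0.7700 = 0.2300
  δ AND NOT δ = a·b on (0.7700, 0.2300) = 0.1771
  NOT β = 1 − 0.4100 = 0.5900
  NOT β OR δ = a + b − a·b on (0.5900, 0.7700) = 0.9057
  (δ AND NOT δ) OR (NOT β OR δ) = a + b − a·b on (0.1771, 0.9057) = 0.9224
  → value = 0.9224
Under standard min/max:
  NOT δ = 1 − 0.77 = 0.23
  δ AND NOT δ = min(a, b) on (0.77, 0.23) = 0.23
  NOT β = 1 − 0.41 = 0.59
  NOT β OR δ = max(a, b) on (0.59, 0.77) = 0.77
  (δ AND NOT δ) OR (NOT β OR δ) = max(a, b) on (0.23, 0.77) = 0.77
  → value = 0.7700
|0.9224 − 0.7700| = 0.152

0.152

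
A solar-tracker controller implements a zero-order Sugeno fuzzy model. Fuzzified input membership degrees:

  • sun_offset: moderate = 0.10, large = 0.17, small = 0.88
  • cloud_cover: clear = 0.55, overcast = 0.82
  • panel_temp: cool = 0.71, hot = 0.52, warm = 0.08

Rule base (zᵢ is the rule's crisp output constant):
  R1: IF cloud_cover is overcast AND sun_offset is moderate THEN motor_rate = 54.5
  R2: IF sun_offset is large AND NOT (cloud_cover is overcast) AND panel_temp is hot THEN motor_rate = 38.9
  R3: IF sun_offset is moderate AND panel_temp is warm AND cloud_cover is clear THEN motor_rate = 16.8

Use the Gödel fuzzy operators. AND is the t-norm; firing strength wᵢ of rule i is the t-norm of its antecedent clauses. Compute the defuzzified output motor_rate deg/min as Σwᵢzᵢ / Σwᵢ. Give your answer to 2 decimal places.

38.31

R1 (z=54.5): overcast=0.82, moderate=0.10; AND[min(a, b)] → w = 0.10
R2 (z=38.9): large=0.17, ¬overcast=1−0.82=0.18, hot=0.52; AND[min(a, b)] → w = 0.17
R3 (z=16.8): moderate=0.10, warm=0.08, clear=0.55; AND[min(a, b)] → w = 0.08
Weighted average = (0.10·54.5 + 0.17·38.9 + 0.08·16.8) / (0.10 + 0.17 + 0.08)
  = 13.4070 / 0.3500 = 38.31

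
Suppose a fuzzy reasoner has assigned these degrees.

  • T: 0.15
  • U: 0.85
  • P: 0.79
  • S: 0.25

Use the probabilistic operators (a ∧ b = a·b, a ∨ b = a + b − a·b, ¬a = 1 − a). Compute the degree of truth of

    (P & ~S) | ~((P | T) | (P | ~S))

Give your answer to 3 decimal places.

0.596

~S = 1 − 0.2500 = 0.7500
P & ~S = a·b on (0.7900, 0.7500) = 0.5925
P | T = a + b − a·b on (0.7900, 0.1500) = 0.8215
~S = 1 − 0.2500 = 0.7500
P | ~S = a + b − a·b on (0.7900, 0.7500) = 0.9475
(P | T) | (P | ~S) = a + b − a·b on (0.8215, 0.9475) = 0.9906
~((P | T) | (P | ~S)) = 1 − 0.9906 = 0.0094
(P & ~S) | ~((P | T) | (P | ~S)) = a + b − a·b on (0.5925, 0.0094) = 0.5963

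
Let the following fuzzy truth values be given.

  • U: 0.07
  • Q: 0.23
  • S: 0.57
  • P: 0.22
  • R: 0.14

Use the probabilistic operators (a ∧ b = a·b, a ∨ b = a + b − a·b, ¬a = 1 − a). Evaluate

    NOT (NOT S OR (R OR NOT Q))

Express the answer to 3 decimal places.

NOT S = 1 − 0.5700 = 0.4300
NOT Q = 1 − 0.2300 = 0.7700
R OR NOT Q = a + b − a·b on (0.1400, 0.7700) = 0.8022
NOT S OR (R OR NOT Q) = a + b − a·b on (0.4300, 0.8022) = 0.8873
NOT (NOT S OR (R OR NOT Q)) = 1 − 0.8873 = 0.1127

0.113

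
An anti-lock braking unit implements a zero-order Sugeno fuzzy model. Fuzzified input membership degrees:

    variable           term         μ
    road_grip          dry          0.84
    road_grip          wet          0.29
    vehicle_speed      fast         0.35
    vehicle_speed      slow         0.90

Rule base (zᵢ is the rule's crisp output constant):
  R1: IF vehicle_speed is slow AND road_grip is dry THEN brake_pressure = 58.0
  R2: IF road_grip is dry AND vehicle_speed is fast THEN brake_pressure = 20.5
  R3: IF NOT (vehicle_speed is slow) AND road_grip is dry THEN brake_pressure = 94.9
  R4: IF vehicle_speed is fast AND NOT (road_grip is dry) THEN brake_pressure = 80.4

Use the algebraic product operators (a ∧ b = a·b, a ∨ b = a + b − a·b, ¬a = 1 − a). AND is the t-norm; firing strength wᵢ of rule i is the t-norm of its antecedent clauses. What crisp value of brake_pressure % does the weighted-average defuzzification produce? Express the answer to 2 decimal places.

R1 (z=58.0): slow=0.90, dry=0.84; AND[a·b] → w = 0.7560
R2 (z=20.5): dry=0.84, fast=0.35; AND[a·b] → w = 0.2940
R3 (z=94.9): ¬slow=1−0.90=0.10, dry=0.84; AND[a·b] → w = 0.0840
R4 (z=80.4): fast=0.35, ¬dry=1−0.84=0.16; AND[a·b] → w = 0.0560
Weighted average = (0.7560·58.0 + 0.2940·20.5 + 0.0840·94.9 + 0.0560·80.4) / (0.7560 + 0.2940 + 0.0840 + 0.0560)
  = 62.3490 / 1.1900 = 52.39

52.39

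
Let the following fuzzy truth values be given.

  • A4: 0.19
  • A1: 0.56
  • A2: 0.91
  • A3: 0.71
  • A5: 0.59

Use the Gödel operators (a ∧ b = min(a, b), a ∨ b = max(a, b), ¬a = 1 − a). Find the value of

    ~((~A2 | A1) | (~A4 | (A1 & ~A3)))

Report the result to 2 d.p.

0.19

~A2 = 1 − 0.91 = 0.09
~A2 | A1 = max(a, b) on (0.09, 0.56) = 0.56
~A4 = 1 − 0.19 = 0.81
~A3 = 1 − 0.71 = 0.29
A1 & ~A3 = min(a, b) on (0.56, 0.29) = 0.29
~A4 | (A1 & ~A3) = max(a, b) on (0.81, 0.29) = 0.81
(~A2 | A1) | (~A4 | (A1 & ~A3)) = max(a, b) on (0.56, 0.81) = 0.81
~((~A2 | A1) | (~A4 | (A1 & ~A3))) = 1 − 0.81 = 0.19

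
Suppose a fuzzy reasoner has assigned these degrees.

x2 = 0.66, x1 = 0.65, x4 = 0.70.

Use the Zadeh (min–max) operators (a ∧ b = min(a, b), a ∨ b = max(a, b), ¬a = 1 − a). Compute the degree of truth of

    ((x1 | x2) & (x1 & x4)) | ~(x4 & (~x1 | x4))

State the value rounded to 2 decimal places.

x1 | x2 = max(a, b) on (0.65, 0.66) = 0.66
x1 & x4 = min(a, b) on (0.65, 0.70) = 0.65
(x1 | x2) & (x1 & x4) = min(a, b) on (0.66, 0.65) = 0.65
~x1 = 1 − 0.65 = 0.35
~x1 | x4 = max(a, b) on (0.35, 0.70) = 0.70
x4 & (~x1 | x4) = min(a, b) on (0.70, 0.70) = 0.70
~(x4 & (~x1 | x4)) = 1 − 0.70 = 0.30
((x1 | x2) & (x1 & x4)) | ~(x4 & (~x1 | x4)) = max(a, b) on (0.65, 0.30) = 0.65

0.65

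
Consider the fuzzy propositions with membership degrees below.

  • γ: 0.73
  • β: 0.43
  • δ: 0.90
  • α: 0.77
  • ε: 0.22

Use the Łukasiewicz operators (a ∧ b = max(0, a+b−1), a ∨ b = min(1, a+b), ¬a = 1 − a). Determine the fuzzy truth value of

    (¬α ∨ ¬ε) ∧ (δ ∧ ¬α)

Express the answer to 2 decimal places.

¬α = 1 − 0.77 = 0.23
¬ε = 1 − 0.22 = 0.78
¬α ∨ ¬ε = min(1, a+b) on (0.23, 0.78) = 1.00
¬α = 1 − 0.77 = 0.23
δ ∧ ¬α = max(0, a+b−1) on (0.90, 0.23) = 0.13
(¬α ∨ ¬ε) ∧ (δ ∧ ¬α) = max(0, a+b−1) on (1.00, 0.13) = 0.13

0.13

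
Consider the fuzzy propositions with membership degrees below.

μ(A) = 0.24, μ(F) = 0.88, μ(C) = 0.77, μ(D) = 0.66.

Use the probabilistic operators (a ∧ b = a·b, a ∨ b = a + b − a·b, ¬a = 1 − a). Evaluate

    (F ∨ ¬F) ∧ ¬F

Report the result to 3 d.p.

¬F = 1 − 0.8800 = 0.1200
F ∨ ¬F = a + b − a·b on (0.8800, 0.1200) = 0.8944
¬F = 1 − 0.8800 = 0.1200
(F ∨ ¬F) ∧ ¬F = a·b on (0.8944, 0.1200) = 0.1073

0.107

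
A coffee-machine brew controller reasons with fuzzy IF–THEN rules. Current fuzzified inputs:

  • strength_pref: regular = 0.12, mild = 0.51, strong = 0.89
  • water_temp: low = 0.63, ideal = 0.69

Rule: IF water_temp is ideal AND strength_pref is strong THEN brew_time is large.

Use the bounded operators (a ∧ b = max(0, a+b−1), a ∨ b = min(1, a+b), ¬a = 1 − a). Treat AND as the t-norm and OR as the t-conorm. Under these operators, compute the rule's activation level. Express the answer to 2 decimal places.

0.58

firing strength: ideal=0.69, strong=0.89; AND[max(0, a+b−1)] → w = 0.58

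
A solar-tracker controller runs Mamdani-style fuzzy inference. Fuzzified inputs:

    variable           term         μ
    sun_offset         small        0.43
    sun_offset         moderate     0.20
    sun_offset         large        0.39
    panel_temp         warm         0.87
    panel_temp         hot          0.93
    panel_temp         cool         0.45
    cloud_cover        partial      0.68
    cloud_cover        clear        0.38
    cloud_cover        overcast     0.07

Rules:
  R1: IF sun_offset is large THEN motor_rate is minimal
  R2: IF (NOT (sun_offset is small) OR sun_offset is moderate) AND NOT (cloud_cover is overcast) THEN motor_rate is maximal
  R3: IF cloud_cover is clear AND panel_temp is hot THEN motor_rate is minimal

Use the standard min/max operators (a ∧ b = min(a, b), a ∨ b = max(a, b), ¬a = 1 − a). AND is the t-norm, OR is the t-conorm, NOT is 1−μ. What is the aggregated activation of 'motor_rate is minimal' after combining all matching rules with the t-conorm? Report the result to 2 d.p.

R1: large=0.39 → w = 0.39
R2: (¬small=1−0.43=0.57 OR moderate=0.20) = 0.57; AND[min(a, b)] with ¬overcast=1−0.07=0.93 → w = 0.57
R3: clear=0.38, hot=0.93; AND[min(a, b)] → w = 0.38
Rules with consequent 'minimal': {R1, R3} → strengths 0.39, 0.38
Aggregate via t-conorm [max(a, b)]: 0.39

0.39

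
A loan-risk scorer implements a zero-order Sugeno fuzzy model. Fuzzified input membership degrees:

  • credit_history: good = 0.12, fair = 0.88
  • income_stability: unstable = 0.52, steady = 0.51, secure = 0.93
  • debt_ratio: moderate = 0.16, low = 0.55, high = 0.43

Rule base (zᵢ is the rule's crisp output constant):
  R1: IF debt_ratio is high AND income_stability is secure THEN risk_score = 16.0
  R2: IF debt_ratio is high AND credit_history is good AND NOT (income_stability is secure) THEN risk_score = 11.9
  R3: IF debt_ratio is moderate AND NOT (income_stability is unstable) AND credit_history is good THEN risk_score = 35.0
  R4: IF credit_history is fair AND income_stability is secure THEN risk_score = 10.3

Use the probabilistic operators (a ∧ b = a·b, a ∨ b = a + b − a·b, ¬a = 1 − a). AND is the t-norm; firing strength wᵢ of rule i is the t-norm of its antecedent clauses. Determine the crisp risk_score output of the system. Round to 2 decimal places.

R1 (z=16.0): high=0.43, secure=0.93; AND[a·b] → w = 0.3999
R2 (z=11.9): high=0.43, good=0.12, ¬secure=1−0.93=0.07; AND[a·b] → w = 0.0036
R3 (z=35.0): moderate=0.16, ¬unstable=1−0.52=0.48, good=0.12; AND[a·b] → w = 0.0092
R4 (z=10.3): fair=0.88, secure=0.93; AND[a·b] → w = 0.8184
Weighted average = (0.3999·16.0 + 0.0036·11.9 + 0.0092·35.0 + 0.8184·10.3) / (0.3999 + 0.0036 + 0.0092 + 0.8184)
  = 15.1935 / 1.2311 = 12.34

12.34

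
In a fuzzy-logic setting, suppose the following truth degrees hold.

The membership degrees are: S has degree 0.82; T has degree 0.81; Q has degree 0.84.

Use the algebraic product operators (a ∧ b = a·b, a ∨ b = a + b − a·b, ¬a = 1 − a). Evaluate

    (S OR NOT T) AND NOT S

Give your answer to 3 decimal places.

NOT T = 1 − 0.8100 = 0.1900
S OR NOT T = a + b − a·b on (0.8200, 0.1900) = 0.8542
NOT S = 1 − 0.8200 = 0.1800
(S OR NOT T) AND NOT S = a·b on (0.8542, 0.1800) = 0.1538

0.154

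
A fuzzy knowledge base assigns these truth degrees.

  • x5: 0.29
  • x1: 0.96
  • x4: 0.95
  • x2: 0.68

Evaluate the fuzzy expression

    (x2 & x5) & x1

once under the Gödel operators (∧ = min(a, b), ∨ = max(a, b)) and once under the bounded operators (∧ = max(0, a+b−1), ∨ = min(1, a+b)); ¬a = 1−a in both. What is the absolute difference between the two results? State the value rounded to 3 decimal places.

0.290

Under Gödel:
  x2 & x5 = min(a, b) on (0.68, 0.29) = 0.29
  (x2 & x5) & x1 = min(a, b) on (0.29, 0.96) = 0.29
  → value = 0.2900
Under bounded:
  x2 & x5 = max(0, a+b−1) on (0.68, 0.29) = 0.00
  (x2 & x5) & x1 = max(0, a+b−1) on (0.00, 0.96) = 0.00
  → value = 0.0000
|0.2900 − 0.0000| = 0.290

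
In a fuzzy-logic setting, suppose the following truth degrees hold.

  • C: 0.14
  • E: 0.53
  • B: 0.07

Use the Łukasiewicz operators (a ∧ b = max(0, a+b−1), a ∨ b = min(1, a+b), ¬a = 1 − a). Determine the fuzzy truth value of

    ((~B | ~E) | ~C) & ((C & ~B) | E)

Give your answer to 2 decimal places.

0.60

~B = 1 − 0.07 = 0.93
~E = 1 − 0.53 = 0.47
~B | ~E = min(1, a+b) on (0.93, 0.47) = 1.00
~C = 1 − 0.14 = 0.86
(~B | ~E) | ~C = min(1, a+b) on (1.00, 0.86) = 1.00
~B = 1 − 0.07 = 0.93
C & ~B = max(0, a+b−1) on (0.14, 0.93) = 0.07
(C & ~B) | E = min(1, a+b) on (0.07, 0.53) = 0.60
((~B | ~E) | ~C) & ((C & ~B) | E) = max(0, a+b−1) on (1.00, 0.60) = 0.60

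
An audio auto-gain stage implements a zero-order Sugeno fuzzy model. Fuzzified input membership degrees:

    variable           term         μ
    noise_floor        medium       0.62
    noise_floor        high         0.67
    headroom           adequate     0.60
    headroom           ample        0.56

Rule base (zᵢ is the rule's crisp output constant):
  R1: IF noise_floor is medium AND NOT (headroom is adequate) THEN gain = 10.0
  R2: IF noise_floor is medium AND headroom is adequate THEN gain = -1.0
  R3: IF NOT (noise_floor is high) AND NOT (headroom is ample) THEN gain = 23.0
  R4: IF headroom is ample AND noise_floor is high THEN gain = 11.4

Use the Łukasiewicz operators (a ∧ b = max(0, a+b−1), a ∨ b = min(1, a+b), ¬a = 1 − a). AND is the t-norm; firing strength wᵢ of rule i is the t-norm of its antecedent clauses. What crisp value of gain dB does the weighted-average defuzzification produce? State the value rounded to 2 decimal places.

5.54

R1 (z=10.0): medium=0.62, ¬adequate=1−0.60=0.40; AND[max(0, a+b−1)] → w = 0.02
R2 (z=-1.0): medium=0.62, adequate=0.60; AND[max(0, a+b−1)] → w = 0.22
R3 (z=23.0): ¬high=1−0.67=0.33, ¬ample=1−0.56=0.44; AND[max(0, a+b−1)] → w = 0.00
R4 (z=11.4): ample=0.56, high=0.67; AND[max(0, a+b−1)] → w = 0.23
Weighted average = (0.02·10.0 + 0.22·-1.0 + 0.00·23.0 + 0.23·11.4) / (0.02 + 0.22 + 0.00 + 0.23)
  = 2.6020 / 0.4700 = 5.54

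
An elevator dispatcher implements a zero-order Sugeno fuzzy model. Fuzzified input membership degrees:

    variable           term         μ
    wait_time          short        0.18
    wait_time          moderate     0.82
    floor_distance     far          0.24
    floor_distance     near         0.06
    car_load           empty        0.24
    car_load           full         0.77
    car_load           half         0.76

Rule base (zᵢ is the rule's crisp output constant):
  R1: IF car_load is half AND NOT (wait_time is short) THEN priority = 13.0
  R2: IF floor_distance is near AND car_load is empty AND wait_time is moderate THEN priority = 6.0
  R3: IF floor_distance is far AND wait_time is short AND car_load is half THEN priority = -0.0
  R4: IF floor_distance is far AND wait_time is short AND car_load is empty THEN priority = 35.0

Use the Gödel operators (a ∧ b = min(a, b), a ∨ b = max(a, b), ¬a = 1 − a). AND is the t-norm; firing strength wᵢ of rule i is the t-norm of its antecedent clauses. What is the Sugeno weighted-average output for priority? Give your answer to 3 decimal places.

14.017

R1 (z=13.0): half=0.76, ¬short=1−0.18=0.82; AND[min(a, b)] → w = 0.76
R2 (z=6.0): near=0.06, empty=0.24, moderate=0.82; AND[min(a, b)] → w = 0.06
R3 (z=-0.0): far=0.24, short=0.18, half=0.76; AND[min(a, b)] → w = 0.18
R4 (z=35.0): far=0.24, short=0.18, empty=0.24; AND[min(a, b)] → w = 0.18
Weighted average = (0.76·13.0 + 0.06·6.0 + 0.18·-0.0 + 0.18·35.0) / (0.76 + 0.06 + 0.18 + 0.18)
  = 16.5400 / 1.1800 = 14.017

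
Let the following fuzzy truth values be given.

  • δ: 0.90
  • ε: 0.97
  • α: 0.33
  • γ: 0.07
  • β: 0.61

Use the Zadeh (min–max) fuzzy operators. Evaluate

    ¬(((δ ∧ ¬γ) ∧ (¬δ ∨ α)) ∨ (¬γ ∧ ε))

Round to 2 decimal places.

¬γ = 1 − 0.07 = 0.93
δ ∧ ¬γ = min(a, b) on (0.90, 0.93) = 0.90
¬δ = 1 − 0.90 = 0.10
¬δ ∨ α = max(a, b) on (0.10, 0.33) = 0.33
(δ ∧ ¬γ) ∧ (¬δ ∨ α) = min(a, b) on (0.90, 0.33) = 0.33
¬γ = 1 − 0.07 = 0.93
¬γ ∧ ε = min(a, b) on (0.93, 0.97) = 0.93
((δ ∧ ¬γ) ∧ (¬δ ∨ α)) ∨ (¬γ ∧ ε) = max(a, b) on (0.33, 0.93) = 0.93
¬(((δ ∧ ¬γ) ∧ (¬δ ∨ α)) ∨ (¬γ ∧ ε)) = 1 − 0.93 = 0.07

0.07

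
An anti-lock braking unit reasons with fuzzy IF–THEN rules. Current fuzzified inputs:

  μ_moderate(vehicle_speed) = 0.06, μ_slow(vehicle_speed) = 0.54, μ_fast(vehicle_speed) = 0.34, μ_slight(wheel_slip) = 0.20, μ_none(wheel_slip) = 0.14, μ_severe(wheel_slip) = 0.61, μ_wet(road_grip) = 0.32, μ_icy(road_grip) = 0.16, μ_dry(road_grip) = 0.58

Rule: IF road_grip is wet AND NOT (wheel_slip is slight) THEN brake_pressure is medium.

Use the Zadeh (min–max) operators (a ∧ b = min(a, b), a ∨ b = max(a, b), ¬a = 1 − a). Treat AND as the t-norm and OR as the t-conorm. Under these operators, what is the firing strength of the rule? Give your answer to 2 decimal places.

0.32

firing strength: wet=0.32, ¬slight=1−0.20=0.80; AND[min(a, b)] → w = 0.32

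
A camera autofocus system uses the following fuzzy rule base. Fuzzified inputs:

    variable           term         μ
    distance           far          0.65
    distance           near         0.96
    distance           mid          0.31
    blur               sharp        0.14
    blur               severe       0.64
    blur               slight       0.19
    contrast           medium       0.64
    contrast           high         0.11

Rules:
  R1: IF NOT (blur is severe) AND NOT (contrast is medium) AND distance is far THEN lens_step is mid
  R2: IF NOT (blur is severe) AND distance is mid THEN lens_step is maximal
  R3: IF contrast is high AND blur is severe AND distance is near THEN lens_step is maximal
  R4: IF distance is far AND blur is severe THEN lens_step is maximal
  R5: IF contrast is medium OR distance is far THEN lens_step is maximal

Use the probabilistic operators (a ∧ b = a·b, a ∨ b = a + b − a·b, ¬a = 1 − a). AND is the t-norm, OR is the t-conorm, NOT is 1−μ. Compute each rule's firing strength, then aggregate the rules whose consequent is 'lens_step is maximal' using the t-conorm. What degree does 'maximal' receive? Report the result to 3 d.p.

0.939

R1: ¬severe=1−0.64=0.36, ¬medium=1−0.64=0.36, far=0.65; AND[a·b] → w = 0.0842
R2: ¬severe=1−0.64=0.36, mid=0.31; AND[a·b] → w = 0.1116
R3: high=0.11, severe=0.64, near=0.96; AND[a·b] → w = 0.0676
R4: far=0.65, severe=0.64; AND[a·b] → w = 0.4160
R5: medium=0.64, far=0.65; OR[a + b − a·b] → w = 0.8740
Rules with consequent 'maximal': {R2, R3, R4, R5} → strengths 0.1116, 0.0676, 0.4160, 0.8740
Aggregate via t-conorm [a + b − a·b]: 0.9390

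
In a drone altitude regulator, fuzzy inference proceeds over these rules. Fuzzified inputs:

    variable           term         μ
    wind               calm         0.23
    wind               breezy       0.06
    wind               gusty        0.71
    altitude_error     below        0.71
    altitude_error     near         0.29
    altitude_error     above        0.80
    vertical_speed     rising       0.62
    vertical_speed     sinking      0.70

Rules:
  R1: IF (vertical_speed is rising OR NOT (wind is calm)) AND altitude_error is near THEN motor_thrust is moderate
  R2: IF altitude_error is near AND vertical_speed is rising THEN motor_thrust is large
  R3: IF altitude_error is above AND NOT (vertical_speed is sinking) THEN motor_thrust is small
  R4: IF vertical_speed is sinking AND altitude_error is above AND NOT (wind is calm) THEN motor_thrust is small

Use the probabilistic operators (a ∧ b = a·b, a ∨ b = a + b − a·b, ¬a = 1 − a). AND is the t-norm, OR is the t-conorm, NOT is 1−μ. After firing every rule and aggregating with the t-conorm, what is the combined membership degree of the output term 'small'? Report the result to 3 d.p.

0.568

R1: (rising=0.62 OR ¬calm=1−0.23=0.77) = 0.9126; AND[a·b] with near=0.29 → w = 0.2647
R2: near=0.29, rising=0.62; AND[a·b] → w = 0.1798
R3: above=0.80, ¬sinking=1−0.70=0.30; AND[a·b] → w = 0.2400
R4: sinking=0.70, above=0.80, ¬calm=1−0.23=0.77; AND[a·b] → w = 0.4312
Rules with consequent 'small': {R3, R4} → strengths 0.2400, 0.4312
Aggregate via t-conorm [a + b − a·b]: 0.5677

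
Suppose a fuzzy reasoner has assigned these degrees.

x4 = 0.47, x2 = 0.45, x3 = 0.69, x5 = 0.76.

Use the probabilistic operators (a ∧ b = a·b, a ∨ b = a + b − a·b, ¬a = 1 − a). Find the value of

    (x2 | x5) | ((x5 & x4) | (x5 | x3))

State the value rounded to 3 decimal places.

0.994

x2 | x5 = a + b − a·b on (0.4500, 0.7600) = 0.8680
x5 & x4 = a·b on (0.7600, 0.4700) = 0.3572
x5 | x3 = a + b − a·b on (0.7600, 0.6900) = 0.9256
(x5 & x4) | (x5 | x3) = a + b − a·b on (0.3572, 0.9256) = 0.9522
(x2 | x5) | ((x5 & x4) | (x5 | x3)) = a + b − a·b on (0.8680, 0.9522) = 0.9937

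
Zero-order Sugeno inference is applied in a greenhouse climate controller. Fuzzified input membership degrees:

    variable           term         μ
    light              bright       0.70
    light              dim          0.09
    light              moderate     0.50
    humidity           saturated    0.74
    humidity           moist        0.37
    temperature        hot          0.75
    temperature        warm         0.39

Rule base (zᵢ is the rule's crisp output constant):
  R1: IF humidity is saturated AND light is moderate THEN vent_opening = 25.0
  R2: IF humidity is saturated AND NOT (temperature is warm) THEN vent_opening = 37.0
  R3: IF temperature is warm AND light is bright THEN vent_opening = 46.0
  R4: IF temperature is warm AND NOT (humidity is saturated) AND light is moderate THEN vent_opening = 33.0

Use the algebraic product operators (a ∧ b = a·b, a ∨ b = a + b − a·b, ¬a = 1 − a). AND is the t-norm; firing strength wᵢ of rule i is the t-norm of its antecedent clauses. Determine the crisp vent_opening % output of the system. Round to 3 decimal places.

R1 (z=25.0): saturated=0.74, moderate=0.50; AND[a·b] → w = 0.3700
R2 (z=37.0): saturated=0.74, ¬warm=1−0.39=0.61; AND[a·b] → w = 0.4514
R3 (z=46.0): warm=0.39, bright=0.70; AND[a·b] → w = 0.2730
R4 (z=33.0): warm=0.39, ¬saturated=1−0.74=0.26, moderate=0.50; AND[a·b] → w = 0.0507
Weighted average = (0.3700·25.0 + 0.4514·37.0 + 0.2730·46.0 + 0.0507·33.0) / (0.3700 + 0.4514 + 0.2730 + 0.0507)
  = 40.1829 / 1.1451 = 35.091

35.091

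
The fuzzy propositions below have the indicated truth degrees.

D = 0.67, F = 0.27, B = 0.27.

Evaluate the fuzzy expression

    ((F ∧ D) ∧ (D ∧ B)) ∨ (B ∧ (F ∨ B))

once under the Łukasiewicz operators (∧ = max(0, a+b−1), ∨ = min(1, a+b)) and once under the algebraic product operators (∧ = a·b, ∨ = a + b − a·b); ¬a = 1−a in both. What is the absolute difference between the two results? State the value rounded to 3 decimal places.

Under Łukasiewicz:
  F ∧ D = max(0, a+b−1) on (0.27, 0.67) = 0.00
  D ∧ B = max(0, a+b−1) on (0.67, 0.27) = 0.00
  (F ∧ D) ∧ (D ∧ B) = max(0, a+b−1) on (0.00, 0.00) = 0.00
  F ∨ B = min(1, a+b) on (0.27, 0.27) = 0.54
  B ∧ (F ∨ B) = max(0, a+b−1) on (0.27, 0.54) = 0.00
  ((F ∧ D) ∧ (D ∧ B)) ∨ (B ∧ (F ∨ B)) = min(1, a+b) on (0.00, 0.00) = 0.00
  → value = 0.0000
Under algebraic product:
  F ∧ D = a·b on (0.2700, 0.6700) = 0.1809
  D ∧ B = a·b on (0.6700, 0.2700) = 0.1809
  (F ∧ D) ∧ (D ∧ B) = a·b on (0.1809, 0.1809) = 0.0327
  F ∨ B = a + b − a·b on (0.2700, 0.2700) = 0.4671
  B ∧ (F ∨ B) = a·b on (0.2700, 0.4671) = 0.1261
  ((F ∧ D) ∧ (D ∧ B)) ∨ (B ∧ (F ∨ B)) = a + b − a·b on (0.0327, 0.1261) = 0.1547
  → value = 0.1547
|0.0000 − 0.1547| = 0.155

0.155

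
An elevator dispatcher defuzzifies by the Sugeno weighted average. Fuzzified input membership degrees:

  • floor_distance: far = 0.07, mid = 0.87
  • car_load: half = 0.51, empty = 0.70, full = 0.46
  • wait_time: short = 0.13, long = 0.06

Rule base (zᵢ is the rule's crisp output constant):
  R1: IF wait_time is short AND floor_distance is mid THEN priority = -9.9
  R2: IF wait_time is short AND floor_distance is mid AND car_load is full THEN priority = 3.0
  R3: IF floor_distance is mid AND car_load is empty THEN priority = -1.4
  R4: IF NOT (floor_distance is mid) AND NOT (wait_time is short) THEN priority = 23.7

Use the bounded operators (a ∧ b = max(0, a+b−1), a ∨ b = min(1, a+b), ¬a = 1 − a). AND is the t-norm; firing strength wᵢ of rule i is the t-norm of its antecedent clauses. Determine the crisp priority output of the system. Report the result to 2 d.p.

-1.40

R1 (z=-9.9): short=0.13, mid=0.87; AND[max(0, a+b−1)] → w = 0.00
R2 (z=3.0): short=0.13, mid=0.87, full=0.46; AND[max(0, a+b−1)] → w = 0.00
R3 (z=-1.4): mid=0.87, empty=0.70; AND[max(0, a+b−1)] → w = 0.57
R4 (z=23.7): ¬mid=1−0.87=0.13, ¬short=1−0.13=0.87; AND[max(0, a+b−1)] → w = 0.00
Weighted average = (0.00·-9.9 + 0.00·3.0 + 0.57·-1.4 + 0.00·23.7) / (0.00 + 0.00 + 0.57 + 0.00)
  = -0.7980 / 0.5700 = -1.40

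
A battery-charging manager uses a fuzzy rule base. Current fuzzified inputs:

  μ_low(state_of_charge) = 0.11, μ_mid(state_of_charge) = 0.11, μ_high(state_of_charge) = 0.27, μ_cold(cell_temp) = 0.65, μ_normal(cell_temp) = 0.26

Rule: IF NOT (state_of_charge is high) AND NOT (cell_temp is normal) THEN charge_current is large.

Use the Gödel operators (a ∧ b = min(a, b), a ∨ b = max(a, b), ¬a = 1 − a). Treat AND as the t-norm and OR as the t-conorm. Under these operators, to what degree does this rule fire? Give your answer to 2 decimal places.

firing strength: ¬high=1−0.27=0.73, ¬normal=1−0.26=0.74; AND[min(a, b)] → w = 0.73

0.73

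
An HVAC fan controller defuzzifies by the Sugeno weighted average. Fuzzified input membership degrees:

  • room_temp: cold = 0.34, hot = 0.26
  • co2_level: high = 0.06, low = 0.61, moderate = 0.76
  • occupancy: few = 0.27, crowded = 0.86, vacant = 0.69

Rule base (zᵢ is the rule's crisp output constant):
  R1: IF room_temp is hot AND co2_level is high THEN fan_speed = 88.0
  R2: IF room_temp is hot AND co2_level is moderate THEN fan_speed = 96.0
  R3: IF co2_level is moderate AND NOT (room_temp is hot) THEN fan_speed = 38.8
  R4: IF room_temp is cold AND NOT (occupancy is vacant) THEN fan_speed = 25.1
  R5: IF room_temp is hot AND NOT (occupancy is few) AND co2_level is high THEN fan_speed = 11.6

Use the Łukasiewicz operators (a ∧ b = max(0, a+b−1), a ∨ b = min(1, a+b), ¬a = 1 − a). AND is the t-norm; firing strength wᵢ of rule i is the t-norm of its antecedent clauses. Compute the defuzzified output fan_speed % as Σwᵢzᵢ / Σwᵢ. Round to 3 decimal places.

R1 (z=88.0): hot=0.26, high=0.06; AND[max(0, a+b−1)] → w = 0.00
R2 (z=96.0): hot=0.26, moderate=0.76; AND[max(0, a+b−1)] → w = 0.02
R3 (z=38.8): moderate=0.76, ¬hot=1−0.26=0.74; AND[max(0, a+b−1)] → w = 0.50
R4 (z=25.1): cold=0.34, ¬vacant=1−0.69=0.31; AND[max(0, a+b−1)] → w = 0.00
R5 (z=11.6): hot=0.26, ¬few=1−0.27=0.73, high=0.06; AND[max(0, a+b−1)] → w = 0.00
Weighted average = (0.00·88.0 + 0.02·96.0 + 0.50·38.8 + 0.00·25.1 + 0.00·11.6) / (0.00 + 0.02 + 0.50 + 0.00 + 0.00)
  = 21.3200 / 0.5200 = 41.000

41.000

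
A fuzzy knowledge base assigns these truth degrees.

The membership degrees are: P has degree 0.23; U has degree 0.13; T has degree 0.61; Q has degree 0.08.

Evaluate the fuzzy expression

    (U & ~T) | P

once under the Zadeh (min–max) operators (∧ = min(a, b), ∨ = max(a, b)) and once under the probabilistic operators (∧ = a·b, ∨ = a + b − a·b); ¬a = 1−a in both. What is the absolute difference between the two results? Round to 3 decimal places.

0.039

Under Zadeh (min–max):
  ~T = 1 − 0.61 = 0.39
  U & ~T = min(a, b) on (0.13, 0.39) = 0.13
  (U & ~T) | P = max(a, b) on (0.13, 0.23) = 0.23
  → value = 0.2300
Under probabilistic:
  ~T = 1 − 0.6100 = 0.3900
  U & ~T = a·b on (0.1300, 0.3900) = 0.0507
  (U & ~T) | P = a + b − a·b on (0.0507, 0.2300) = 0.2690
  → value = 0.2690
|0.2300 − 0.2690| = 0.039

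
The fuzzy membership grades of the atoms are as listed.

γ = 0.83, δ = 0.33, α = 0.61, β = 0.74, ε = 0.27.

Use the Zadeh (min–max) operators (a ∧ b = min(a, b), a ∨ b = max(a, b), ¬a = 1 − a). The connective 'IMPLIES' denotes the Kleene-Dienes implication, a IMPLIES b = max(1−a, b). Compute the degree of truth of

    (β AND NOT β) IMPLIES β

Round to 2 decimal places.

0.74

NOT β = 1 − 0.74 = 0.26
β AND NOT β = min(a, b) on (0.74, 0.26) = 0.26
(β AND NOT β) IMPLIES β  [Kleene-Dienes: max(1−a, b)] with a=0.26, b=0.74 → 0.74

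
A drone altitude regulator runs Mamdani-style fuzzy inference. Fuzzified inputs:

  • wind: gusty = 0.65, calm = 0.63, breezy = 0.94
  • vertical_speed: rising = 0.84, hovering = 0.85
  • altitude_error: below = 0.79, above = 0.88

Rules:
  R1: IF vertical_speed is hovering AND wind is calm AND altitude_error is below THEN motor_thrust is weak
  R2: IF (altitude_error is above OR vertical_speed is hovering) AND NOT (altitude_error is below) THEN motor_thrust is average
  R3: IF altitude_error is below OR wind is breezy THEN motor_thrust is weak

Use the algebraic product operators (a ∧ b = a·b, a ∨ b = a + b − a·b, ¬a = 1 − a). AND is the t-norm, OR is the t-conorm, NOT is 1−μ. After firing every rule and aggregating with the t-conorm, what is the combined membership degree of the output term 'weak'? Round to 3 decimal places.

0.993

R1: hovering=0.85, calm=0.63, below=0.79; AND[a·b] → w = 0.4230
R2: (above=0.88 OR hovering=0.85) = 0.9820; AND[a·b] with ¬below=1−0.79=0.21 → w = 0.2062
R3: below=0.79, breezy=0.94; OR[a + b − a·b] → w = 0.9874
Rules with consequent 'weak': {R1, R3} → strengths 0.4230, 0.9874
Aggregate via t-conorm [a + b − a·b]: 0.9927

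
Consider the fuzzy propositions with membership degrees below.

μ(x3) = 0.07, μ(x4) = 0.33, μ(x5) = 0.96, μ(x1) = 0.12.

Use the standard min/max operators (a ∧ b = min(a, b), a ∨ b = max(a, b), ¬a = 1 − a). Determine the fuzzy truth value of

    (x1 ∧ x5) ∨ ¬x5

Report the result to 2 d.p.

0.12

x1 ∧ x5 = min(a, b) on (0.12, 0.96) = 0.12
¬x5 = 1 − 0.96 = 0.04
(x1 ∧ x5) ∨ ¬x5 = max(a, b) on (0.12, 0.04) = 0.12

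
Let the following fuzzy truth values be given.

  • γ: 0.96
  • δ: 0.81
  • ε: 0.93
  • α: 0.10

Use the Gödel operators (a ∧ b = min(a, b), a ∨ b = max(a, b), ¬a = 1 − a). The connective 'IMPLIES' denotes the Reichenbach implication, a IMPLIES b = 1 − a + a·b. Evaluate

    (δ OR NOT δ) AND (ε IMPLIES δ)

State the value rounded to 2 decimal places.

0.81

NOT δ = 1 − 0.81 = 0.19
δ OR NOT δ = max(a, b) on (0.81, 0.19) = 0.81
ε IMPLIES δ  [Reichenbach: 1 − a + a·b] with a=0.93, b=0.81 → 0.82
(δ OR NOT δ) AND (ε IMPLIES δ) = min(a, b) on (0.81, 0.82) = 0.81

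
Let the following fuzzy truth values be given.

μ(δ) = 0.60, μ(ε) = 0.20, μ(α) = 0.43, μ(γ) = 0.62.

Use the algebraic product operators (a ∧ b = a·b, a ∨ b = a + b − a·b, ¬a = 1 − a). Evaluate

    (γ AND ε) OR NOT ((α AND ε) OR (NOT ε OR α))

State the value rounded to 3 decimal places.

γ AND ε = a·b on (0.6200, 0.2000) = 0.1240
α AND ε = a·b on (0.4300, 0.2000) = 0.0860
NOT ε = 1 − 0.2000 = 0.8000
NOT ε OR α = a + b − a·b on (0.8000, 0.4300) = 0.8860
(α AND ε) OR (NOT ε OR α) = a + b − a·b on (0.0860, 0.8860) = 0.8958
NOT ((α AND ε) OR (NOT ε OR α)) = 1 − 0.8958 = 0.1042
(γ AND ε) OR NOT ((α AND ε) OR (NOT ε OR α)) = a + b − a·b on (0.1240, 0.1042) = 0.2153

0.215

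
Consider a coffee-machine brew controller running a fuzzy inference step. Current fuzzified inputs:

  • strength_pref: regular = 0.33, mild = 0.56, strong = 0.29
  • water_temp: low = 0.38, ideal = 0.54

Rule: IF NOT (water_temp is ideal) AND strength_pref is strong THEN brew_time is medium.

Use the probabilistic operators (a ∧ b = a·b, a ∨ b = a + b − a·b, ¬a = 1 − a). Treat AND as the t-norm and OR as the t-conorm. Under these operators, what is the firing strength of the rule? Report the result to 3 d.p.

firing strength: ¬ideal=1−0.54=0.46, strong=0.29; AND[a·b] → w = 0.1334

0.133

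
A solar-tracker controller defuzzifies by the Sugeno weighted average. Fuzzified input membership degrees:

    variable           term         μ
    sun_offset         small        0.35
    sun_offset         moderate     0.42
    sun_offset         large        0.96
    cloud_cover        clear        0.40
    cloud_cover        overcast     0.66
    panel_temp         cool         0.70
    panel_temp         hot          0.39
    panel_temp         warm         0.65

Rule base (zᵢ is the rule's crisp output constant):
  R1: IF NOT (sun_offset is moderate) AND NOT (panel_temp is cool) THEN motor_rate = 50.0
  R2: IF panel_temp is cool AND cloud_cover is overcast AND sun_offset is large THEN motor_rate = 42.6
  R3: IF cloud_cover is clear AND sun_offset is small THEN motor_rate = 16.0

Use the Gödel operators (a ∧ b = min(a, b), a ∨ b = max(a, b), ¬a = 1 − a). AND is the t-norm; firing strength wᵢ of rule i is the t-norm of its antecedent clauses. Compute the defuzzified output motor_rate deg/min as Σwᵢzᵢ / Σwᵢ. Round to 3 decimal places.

37.188

R1 (z=50.0): ¬moderate=1−0.42=0.58, ¬cool=1−0.70=0.30; AND[min(a, b)] → w = 0.30
R2 (z=42.6): cool=0.70, overcast=0.66, large=0.96; AND[min(a, b)] → w = 0.66
R3 (z=16.0): clear=0.40, small=0.35; AND[min(a, b)] → w = 0.35
Weighted average = (0.30·50.0 + 0.66·42.6 + 0.35·16.0) / (0.30 + 0.66 + 0.35)
  = 48.7160 / 1.3100 = 37.188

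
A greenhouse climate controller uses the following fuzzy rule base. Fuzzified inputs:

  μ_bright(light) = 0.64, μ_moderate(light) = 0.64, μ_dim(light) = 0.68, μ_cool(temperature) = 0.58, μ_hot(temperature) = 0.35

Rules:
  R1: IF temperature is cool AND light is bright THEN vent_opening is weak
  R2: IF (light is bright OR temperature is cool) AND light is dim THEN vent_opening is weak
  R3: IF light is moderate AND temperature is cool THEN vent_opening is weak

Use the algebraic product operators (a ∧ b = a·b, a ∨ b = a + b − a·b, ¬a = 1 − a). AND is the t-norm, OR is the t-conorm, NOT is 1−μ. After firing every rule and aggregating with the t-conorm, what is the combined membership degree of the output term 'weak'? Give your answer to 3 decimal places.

R1: cool=0.58, bright=0.64; AND[a·b] → w = 0.3712
R2: (bright=0.64 OR cool=0.58) = 0.8488; AND[a·b] with dim=0.68 → w = 0.5772
R3: moderate=0.64, cool=0.58; AND[a·b] → w = 0.3712
Rules with consequent 'weak': {R1, R2, R3} → strengths 0.3712, 0.5772, 0.3712
Aggregate via t-conorm [a + b − a·b]: 0.8328

0.833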